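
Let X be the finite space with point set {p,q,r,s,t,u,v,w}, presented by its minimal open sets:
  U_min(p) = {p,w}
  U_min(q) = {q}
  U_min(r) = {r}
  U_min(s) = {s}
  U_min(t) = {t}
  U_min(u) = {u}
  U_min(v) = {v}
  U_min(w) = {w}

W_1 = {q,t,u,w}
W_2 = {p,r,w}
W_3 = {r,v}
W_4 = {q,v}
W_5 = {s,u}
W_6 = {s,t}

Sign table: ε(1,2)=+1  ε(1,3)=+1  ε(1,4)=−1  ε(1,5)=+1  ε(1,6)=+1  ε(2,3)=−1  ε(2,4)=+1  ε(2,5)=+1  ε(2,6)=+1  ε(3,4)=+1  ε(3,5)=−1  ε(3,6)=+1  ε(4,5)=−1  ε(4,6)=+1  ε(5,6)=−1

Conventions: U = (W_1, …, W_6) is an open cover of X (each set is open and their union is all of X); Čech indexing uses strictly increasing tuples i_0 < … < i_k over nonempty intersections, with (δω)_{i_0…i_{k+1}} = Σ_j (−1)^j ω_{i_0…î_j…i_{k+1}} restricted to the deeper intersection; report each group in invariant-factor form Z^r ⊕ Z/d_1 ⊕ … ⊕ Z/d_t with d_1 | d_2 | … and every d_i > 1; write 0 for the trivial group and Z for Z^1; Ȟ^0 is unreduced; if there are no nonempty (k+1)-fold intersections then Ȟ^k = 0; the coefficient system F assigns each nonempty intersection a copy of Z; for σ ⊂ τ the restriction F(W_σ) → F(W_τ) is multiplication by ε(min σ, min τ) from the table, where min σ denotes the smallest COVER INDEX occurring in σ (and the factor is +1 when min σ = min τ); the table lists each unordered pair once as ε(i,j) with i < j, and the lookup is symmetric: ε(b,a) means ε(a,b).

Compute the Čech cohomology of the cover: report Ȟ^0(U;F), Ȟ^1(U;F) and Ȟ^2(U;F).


Ȟ^0 = 0, Ȟ^1 = Z ⊕ Z/2, Ȟ^2 = 0

cover nerve:
  W12={w} W14={q} W15={u} W16={t} W23={r} W34={v} W56={s}
C dims 6,7; δ0: rk 6, SNF 1^5·2
Ȟ^0: (6−6)−0=0 ⇒ 0
Ȟ^1: (7−0)−6=1 plus torsion [2] ⇒ Z ⊕ Z/2
Ȟ^2: (0−0)−0=0 ⇒ 0


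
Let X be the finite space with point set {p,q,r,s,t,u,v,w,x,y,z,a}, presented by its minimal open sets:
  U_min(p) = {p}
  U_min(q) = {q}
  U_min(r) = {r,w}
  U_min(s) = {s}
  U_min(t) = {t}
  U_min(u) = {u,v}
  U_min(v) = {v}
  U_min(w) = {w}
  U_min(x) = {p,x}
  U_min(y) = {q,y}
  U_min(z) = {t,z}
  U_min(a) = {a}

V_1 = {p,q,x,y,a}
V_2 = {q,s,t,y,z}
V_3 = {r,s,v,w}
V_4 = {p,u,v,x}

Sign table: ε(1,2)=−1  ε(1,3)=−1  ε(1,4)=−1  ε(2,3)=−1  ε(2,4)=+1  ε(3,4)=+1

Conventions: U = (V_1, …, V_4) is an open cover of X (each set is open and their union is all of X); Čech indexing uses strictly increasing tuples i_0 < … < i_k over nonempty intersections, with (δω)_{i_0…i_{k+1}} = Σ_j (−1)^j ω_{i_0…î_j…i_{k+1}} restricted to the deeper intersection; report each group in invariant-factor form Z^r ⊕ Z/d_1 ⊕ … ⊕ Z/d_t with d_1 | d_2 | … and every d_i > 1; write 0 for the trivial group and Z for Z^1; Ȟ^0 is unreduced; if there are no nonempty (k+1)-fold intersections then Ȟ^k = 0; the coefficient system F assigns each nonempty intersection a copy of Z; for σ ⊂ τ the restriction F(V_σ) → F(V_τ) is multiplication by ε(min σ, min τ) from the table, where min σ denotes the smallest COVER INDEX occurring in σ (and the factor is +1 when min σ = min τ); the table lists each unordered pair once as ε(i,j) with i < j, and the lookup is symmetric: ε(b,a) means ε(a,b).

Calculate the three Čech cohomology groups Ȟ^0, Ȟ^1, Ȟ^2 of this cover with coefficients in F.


nonempty intersections:
  V12={q,y} V14={p,x} V23={s} V34={v}
C dims 4,4; δ0: rk 4, SNF 1^3·2
Ȟ^0: (4−4)−0=0 ⇒ 0
Ȟ^1: (4−0)−4=0 plus torsion [2] ⇒ Z/2
Ȟ^2: (0−0)−0=0 ⇒ 0

Ȟ^0(U;F) ≅ 0,  Ȟ^1(U;F) ≅ Z/2,  Ȟ^2(U;F) ≅ 0


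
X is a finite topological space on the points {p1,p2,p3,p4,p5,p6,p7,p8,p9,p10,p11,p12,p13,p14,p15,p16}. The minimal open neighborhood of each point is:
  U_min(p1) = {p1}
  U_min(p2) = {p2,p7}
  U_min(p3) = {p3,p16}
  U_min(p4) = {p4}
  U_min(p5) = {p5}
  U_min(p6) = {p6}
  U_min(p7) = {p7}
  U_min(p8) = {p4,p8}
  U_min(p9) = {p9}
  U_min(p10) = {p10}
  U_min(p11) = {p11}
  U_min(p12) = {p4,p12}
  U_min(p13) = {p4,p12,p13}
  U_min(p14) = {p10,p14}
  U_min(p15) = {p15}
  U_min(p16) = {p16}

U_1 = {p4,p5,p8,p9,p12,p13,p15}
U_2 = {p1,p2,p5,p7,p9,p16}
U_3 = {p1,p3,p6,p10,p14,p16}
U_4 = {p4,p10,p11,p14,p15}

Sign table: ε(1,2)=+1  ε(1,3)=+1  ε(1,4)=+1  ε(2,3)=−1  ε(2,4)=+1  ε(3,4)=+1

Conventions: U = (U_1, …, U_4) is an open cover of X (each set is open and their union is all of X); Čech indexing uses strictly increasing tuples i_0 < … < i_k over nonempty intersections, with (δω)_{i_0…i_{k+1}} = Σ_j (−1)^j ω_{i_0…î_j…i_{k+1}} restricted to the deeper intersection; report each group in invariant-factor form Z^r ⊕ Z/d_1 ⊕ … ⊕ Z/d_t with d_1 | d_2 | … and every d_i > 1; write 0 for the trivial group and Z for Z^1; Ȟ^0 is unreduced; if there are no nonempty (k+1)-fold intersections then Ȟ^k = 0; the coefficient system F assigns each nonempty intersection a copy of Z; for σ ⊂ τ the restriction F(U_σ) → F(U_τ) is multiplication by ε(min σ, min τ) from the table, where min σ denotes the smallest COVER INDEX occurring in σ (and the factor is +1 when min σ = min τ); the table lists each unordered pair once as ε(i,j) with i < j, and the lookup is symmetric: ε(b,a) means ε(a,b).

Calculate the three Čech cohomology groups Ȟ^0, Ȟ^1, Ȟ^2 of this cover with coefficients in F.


Ȟ^0 ≅ 0; Ȟ^1 ≅ Z/2; Ȟ^2 ≅ 0

nerve simplices:
  U12={p5,p9} U14={p4,p15} U23={p1,p16} U34={p10,p14}
C dims 4,4; δ0: rk 4, SNF 1^3·2
degree 0: 4−4−0 = 0 → Ȟ^0 ≅ 0
degree 1: 4−0−4 = 0 plus torsion [2] → Ȟ^1 ≅ Z/2
degree 2: 0−0−0 = 0 → Ȟ^2 ≅ 0


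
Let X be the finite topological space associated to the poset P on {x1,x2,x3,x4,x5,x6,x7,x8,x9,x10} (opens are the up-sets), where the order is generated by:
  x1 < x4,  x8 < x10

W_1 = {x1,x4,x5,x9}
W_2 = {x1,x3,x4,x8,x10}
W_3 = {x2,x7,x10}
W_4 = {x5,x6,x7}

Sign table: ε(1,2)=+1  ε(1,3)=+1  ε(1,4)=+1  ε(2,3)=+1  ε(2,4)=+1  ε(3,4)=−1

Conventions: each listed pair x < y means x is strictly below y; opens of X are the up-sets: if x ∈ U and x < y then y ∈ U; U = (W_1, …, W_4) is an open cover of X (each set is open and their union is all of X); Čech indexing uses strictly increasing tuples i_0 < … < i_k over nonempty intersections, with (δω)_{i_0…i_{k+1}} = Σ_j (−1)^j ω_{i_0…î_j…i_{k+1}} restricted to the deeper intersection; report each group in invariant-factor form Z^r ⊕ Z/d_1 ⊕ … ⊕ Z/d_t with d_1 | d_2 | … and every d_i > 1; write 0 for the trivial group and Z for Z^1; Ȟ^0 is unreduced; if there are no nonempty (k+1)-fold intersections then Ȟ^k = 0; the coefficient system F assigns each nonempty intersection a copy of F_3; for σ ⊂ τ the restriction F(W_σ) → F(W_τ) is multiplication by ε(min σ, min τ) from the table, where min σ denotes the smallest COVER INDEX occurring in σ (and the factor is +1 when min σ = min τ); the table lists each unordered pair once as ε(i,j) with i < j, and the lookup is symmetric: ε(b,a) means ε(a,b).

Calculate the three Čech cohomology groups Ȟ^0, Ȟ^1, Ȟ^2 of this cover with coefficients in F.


nonempty intersections:
  W12={x1,x4} W14={x5} W23={x10} W34={x7}
C dims 4,4; δ0: rk_F3 4
Ȟ^0: (4−4)−0=0 ⇒ 0
Ȟ^1: (4−0)−4=0 ⇒ 0
Ȟ^2: (0−0)−0=0 ⇒ 0

Ȟ^0(U;F) ≅ 0,  Ȟ^1(U;F) ≅ 0,  Ȟ^2(U;F) ≅ 0


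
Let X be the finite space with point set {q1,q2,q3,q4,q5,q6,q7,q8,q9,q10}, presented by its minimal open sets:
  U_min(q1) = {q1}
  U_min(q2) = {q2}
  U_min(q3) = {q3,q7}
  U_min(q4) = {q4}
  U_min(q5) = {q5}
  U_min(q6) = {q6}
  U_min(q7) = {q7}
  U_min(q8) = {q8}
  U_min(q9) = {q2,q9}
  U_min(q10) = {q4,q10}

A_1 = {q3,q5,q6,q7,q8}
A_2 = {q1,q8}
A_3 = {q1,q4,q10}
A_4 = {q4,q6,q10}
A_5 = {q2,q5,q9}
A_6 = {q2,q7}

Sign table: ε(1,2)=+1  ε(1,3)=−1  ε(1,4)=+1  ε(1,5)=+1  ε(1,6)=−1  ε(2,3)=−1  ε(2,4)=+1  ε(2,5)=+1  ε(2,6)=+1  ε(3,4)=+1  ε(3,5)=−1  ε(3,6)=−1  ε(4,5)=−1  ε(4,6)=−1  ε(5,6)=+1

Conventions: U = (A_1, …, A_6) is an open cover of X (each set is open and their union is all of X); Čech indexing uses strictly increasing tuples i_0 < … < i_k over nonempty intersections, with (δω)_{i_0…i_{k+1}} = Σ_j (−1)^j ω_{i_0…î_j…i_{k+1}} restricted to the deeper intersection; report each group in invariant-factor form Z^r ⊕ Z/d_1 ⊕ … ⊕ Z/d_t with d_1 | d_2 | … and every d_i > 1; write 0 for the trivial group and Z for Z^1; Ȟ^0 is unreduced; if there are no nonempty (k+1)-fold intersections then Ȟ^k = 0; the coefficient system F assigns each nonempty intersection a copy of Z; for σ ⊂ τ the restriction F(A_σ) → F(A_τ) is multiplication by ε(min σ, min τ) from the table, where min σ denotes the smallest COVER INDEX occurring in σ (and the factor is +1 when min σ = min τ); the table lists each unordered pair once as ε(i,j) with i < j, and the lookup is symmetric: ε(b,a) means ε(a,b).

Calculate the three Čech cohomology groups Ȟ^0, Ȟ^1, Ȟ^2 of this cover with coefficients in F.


nerve of the cover:
  A12={q8} A14={q6} A15={q5} A16={q7} A23={q1} A34={q4,q10} A56={q2}
C dims 6,7; δ0: rk 6, SNF 1^5·2
Ȟ^0 = (6 − 6) − 0 = 0, so Ȟ^0 ≅ 0
Ȟ^1 = (7 − 0) − 6 = 1 plus torsion [2], so Ȟ^1 ≅ Z ⊕ Z/2
Ȟ^2 = (0 − 0) − 0 = 0, so Ȟ^2 ≅ 0

Ȟ^0 ≅ 0, Ȟ^1 ≅ Z ⊕ Z/2 and Ȟ^2 ≅ 0


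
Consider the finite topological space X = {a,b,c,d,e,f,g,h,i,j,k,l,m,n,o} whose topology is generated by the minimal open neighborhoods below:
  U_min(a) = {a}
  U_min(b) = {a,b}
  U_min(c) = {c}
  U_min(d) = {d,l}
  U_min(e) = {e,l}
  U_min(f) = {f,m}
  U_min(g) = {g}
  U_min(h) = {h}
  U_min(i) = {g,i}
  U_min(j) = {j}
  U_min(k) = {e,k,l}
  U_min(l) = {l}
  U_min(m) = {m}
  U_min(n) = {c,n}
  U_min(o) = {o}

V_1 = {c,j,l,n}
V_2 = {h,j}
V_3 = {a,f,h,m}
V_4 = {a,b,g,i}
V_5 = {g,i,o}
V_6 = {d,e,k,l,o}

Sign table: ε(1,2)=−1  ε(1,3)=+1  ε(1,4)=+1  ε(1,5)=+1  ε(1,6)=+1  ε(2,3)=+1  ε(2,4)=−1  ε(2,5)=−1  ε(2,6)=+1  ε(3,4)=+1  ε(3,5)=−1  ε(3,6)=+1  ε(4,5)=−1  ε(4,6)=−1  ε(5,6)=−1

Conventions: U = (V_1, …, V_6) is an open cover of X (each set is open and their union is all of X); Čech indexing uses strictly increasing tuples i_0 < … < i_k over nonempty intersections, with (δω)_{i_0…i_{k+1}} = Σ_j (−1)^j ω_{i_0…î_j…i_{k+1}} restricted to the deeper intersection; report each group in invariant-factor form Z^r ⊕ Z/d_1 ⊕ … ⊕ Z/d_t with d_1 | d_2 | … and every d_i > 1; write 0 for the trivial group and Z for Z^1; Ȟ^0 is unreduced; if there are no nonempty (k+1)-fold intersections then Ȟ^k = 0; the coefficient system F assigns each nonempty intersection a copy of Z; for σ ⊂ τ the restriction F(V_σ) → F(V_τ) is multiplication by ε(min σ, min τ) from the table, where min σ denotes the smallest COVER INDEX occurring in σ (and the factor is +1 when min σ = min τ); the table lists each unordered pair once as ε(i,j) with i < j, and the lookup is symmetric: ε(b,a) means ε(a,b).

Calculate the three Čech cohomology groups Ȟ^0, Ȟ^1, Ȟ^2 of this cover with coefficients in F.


nonempty intersections:
  V12={j} V16={l} V23={h} V34={a} V45={g,i} V56={o}
C dims 6,6; δ0: rk 6, SNF 1^5·2
Ȟ^0: (6−6)−0=0 ⇒ 0
Ȟ^1: (6−0)−6=0 plus torsion [2] ⇒ Z/2
Ȟ^2: (0−0)−0=0 ⇒ 0

Ȟ^0 ≅ 0,  Ȟ^1 ≅ Z/2,  Ȟ^2 ≅ 0


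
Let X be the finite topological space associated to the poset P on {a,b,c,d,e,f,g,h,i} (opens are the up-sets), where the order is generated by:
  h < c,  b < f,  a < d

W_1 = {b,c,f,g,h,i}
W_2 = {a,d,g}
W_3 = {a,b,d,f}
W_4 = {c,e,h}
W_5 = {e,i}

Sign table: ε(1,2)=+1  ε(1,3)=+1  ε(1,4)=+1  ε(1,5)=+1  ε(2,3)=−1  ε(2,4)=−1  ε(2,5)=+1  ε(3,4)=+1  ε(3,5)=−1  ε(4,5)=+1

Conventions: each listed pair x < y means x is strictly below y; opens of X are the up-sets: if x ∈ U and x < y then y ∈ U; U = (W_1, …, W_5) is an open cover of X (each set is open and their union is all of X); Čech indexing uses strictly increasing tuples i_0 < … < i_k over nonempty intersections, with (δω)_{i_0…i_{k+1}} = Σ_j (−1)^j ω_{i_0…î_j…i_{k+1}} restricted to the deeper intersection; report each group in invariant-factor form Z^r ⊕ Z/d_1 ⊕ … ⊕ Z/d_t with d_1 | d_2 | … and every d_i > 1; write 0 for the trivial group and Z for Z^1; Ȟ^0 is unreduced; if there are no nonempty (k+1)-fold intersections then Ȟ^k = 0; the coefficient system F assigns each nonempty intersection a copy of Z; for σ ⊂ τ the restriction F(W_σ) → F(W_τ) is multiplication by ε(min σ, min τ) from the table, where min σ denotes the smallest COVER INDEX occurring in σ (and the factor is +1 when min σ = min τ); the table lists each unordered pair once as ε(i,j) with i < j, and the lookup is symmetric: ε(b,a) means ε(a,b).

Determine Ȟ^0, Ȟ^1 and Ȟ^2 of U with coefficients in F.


Ȟ^0 ≅ 0, Ȟ^1 ≅ Z ⊕ Z/2 and Ȟ^2 ≅ 0

nonempty overlaps:
  W12={g} W13={b,f} W14={c,h} W15={i} W23={a,d} W45={e}
C dims 5,6; δ0: rk 5, SNF 1^4·2
degree 0: 5−5−0 = 0 → Ȟ^0 ≅ 0
degree 1: 6−0−5 = 1 plus torsion [2] → Ȟ^1 ≅ Z ⊕ Z/2
degree 2: 0−0−0 = 0 → Ȟ^2 ≅ 0


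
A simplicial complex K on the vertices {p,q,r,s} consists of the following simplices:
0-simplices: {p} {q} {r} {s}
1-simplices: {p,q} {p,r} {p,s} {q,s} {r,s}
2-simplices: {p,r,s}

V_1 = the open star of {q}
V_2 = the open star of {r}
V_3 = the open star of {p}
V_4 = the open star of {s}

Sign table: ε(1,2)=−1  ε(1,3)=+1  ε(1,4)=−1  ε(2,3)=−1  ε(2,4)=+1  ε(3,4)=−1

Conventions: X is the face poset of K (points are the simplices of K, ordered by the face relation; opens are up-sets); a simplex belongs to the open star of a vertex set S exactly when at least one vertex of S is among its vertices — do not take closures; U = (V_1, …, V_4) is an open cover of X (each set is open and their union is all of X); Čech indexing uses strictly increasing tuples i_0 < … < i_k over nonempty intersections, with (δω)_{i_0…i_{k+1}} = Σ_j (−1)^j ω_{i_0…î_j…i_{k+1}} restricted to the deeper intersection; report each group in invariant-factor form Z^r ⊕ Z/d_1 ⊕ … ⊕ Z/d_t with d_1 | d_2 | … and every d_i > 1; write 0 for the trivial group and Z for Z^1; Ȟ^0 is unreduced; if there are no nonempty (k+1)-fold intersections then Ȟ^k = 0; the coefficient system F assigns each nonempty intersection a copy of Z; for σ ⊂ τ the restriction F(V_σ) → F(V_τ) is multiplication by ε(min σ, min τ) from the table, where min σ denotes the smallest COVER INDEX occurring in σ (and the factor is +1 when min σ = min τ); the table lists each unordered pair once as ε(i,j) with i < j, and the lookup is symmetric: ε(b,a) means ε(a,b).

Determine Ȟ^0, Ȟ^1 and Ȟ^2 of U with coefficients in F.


intersection data:
  V1={{q},{p,q},{q,s}} V2={{r},{p,r},{r,s},{p,r,s}} V3={{p},{p,q},{p,r},{p,s},{p,r,s}} V4={{s},{p,s},{q,s},{r,s},{p,r,s}}
  V13={{p,q}} V14={{q,s}} V23={{p,r},{p,r,s}} V24={{r,s},{p,r,s}} V34={{p,s},{p,r,s}}
  V234={{p,r,s}}
C dims 4,5,1; δ0: rk 3, SNF 1^3; δ1: rk 1, SNF 1^1
Ȟ^0 = (4 − 3) − 0 = 1, so Ȟ^0 ≅ Z
Ȟ^1 = (5 − 1) − 3 = 1, so Ȟ^1 ≅ Z
Ȟ^2 = (1 − 0) − 1 = 0, so Ȟ^2 ≅ 0

Ȟ^0(U;F) ≅ Z,  Ȟ^1(U;F) ≅ Z,  Ȟ^2(U;F) ≅ 0


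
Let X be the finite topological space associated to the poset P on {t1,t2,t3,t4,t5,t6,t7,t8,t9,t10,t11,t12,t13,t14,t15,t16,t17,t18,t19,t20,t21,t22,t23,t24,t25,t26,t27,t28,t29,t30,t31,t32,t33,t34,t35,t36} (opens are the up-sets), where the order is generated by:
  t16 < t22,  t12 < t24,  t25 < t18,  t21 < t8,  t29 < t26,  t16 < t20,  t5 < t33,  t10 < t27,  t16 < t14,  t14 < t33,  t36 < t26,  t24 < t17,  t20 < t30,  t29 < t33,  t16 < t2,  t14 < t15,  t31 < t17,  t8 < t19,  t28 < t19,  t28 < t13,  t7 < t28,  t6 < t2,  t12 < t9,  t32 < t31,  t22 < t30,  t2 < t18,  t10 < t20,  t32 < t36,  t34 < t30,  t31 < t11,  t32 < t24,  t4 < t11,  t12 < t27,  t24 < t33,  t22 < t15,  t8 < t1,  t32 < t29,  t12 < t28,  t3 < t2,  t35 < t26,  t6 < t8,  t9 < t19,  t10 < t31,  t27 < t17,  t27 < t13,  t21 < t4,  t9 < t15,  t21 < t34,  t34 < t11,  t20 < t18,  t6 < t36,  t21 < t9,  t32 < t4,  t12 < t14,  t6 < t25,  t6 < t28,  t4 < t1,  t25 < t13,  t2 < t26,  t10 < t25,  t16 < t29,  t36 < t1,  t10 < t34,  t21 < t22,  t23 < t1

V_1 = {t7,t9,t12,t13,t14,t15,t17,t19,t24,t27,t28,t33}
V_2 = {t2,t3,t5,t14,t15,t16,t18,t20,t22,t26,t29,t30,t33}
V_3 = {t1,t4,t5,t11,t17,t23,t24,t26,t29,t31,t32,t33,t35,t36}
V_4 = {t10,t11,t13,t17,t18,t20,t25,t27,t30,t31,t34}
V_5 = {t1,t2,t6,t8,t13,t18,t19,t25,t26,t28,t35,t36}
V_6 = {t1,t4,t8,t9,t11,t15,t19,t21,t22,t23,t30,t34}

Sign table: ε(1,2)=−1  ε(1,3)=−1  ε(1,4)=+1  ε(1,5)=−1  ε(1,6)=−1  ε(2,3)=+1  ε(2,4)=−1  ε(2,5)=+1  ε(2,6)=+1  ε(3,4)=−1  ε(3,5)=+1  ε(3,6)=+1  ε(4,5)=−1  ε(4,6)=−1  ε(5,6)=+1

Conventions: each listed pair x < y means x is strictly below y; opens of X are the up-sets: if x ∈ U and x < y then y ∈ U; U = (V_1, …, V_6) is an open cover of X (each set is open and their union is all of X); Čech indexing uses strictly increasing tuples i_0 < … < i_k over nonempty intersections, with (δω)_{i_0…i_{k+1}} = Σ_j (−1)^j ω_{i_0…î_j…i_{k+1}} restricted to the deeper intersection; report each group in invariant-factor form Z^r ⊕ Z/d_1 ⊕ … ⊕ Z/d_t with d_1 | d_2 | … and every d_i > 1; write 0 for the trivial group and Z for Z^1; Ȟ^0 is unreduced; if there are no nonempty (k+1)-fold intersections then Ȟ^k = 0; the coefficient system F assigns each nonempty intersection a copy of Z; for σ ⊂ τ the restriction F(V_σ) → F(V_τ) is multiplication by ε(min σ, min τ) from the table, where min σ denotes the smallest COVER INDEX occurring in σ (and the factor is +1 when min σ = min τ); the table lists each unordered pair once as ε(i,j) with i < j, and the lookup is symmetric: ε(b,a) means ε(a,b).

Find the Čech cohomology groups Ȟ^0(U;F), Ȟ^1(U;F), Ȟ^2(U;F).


nerve simplices:
  V12={t14,t15,t33} V13={t17,t24,t33} V14={t13,t17,t27} V15={t13,t19,t28} V16={t9,t15,t19} V23={t5,t26,t29,t33} V24={t18,t20,t30} V25={t2,t18,t26} V26={t15,t22,t30} V34={t11,t17,t31} V35={t1,t26,t35,t36} V36={t1,t4,t11,t23} V45={t13,t18,t25} V46={t11,t30,t34} V56={t1,t8,t19}
  V123={t33} V126={t15} V134={t17} V145={t13} V156={t19} V235={t26} V245={t18} V246={t30} V346={t11} V356={t1}
C dims 6,15,10; δ0: rk 5, SNF 1^5; δ1: rk 10, SNF 1^9·2
degree 0: 6−5−0 = 1 → Ȟ^0 ≅ Z
degree 1: 15−10−5 = 0 → Ȟ^1 ≅ 0
degree 2: 10−0−10 = 0 plus torsion [2] → Ȟ^2 ≅ Z/2

Ȟ^0(U;F) ≅ Z,  Ȟ^1(U;F) ≅ 0,  Ȟ^2(U;F) ≅ Z/2


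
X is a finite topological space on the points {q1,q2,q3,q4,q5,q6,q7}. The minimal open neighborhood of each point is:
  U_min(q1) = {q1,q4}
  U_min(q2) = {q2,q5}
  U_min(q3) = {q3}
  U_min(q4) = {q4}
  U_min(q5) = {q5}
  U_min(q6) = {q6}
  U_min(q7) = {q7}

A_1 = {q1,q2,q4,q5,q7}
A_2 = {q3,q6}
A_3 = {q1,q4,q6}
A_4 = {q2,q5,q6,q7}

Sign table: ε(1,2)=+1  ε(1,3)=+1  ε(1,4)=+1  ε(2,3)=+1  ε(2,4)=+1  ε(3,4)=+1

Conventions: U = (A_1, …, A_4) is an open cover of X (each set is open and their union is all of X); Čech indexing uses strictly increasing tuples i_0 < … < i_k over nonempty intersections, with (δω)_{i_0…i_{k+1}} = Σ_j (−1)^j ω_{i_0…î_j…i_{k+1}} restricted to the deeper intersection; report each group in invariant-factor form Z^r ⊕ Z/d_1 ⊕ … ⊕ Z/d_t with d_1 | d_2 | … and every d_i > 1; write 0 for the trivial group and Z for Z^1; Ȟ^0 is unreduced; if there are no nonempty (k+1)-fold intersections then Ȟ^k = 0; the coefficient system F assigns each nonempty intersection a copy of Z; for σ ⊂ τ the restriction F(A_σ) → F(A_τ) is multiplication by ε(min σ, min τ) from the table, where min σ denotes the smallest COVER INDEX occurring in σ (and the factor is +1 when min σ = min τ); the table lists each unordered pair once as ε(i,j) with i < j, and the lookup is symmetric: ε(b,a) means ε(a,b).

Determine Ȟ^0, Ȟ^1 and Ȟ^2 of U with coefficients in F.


Ȟ^0 = Z; Ȟ^1 = Z; Ȟ^2 = 0

cover nerve:
  A13={q1,q4} A14={q2,q5,q7} A23={q6} A24={q6} A34={q6}
  A234={q6}
C dims 4,5,1; δ0: rk 3, SNF 1^3; δ1: rk 1, SNF 1^1
Ȟ^0: (4−3)−0=1 ⇒ Z
Ȟ^1: (5−1)−3=1 ⇒ Z
Ȟ^2: (1−0)−1=0 ⇒ 0


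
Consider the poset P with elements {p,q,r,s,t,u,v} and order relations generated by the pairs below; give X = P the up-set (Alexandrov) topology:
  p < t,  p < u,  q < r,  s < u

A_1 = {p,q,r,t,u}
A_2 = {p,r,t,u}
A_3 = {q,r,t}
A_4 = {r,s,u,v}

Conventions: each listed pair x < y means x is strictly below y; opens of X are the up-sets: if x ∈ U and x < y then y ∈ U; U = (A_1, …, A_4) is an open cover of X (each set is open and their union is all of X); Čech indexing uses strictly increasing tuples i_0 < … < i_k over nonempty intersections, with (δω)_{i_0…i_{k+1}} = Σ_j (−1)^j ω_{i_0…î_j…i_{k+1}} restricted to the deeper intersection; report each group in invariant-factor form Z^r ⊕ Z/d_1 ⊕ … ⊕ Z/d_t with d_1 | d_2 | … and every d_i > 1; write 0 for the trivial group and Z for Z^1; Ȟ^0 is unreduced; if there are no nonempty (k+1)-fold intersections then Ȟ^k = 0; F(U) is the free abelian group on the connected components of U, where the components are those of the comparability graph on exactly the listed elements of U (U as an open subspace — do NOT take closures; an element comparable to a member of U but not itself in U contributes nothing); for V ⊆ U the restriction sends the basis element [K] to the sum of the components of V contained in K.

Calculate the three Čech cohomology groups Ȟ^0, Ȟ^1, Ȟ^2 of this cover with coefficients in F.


Ȟ^0(U;F) ≅ Z^3, Ȟ^1(U;F) ≅ 0 and Ȟ^2(U;F) ≅ 0

nerve of the cover:
  A12={p,r,t,u} A13={q,r,t} A14={r,u} A23={r,t} A24={r,u} A34={r}
  A123={r,t} A124={r,u} A134={r} A234={r}
  A1234={r}
components per intersection:
  A1: {p,t,u} {q,r}
  A2: {p,t,u} {r}
  A3: {q,r} {t}
  A4: {r} {s,u} {v}
  A12: {p,t,u} {r}
  A13: {q,r} {t}
  A14: {r} {u}
  A23: {r} {t}
  A24: {r} {u}
  A34: {r}
  A123: {r} {t}
  A124: {r} {u}
  A134: {r}
  A234: {r}
  A1234: {r}
C dims 9,11,6,1; δ0: rk 6, SNF 1^6; δ1: rk 5, SNF 1^5; δ2: rk 1, SNF 1^1
Ȟ^0 = (9 − 6) − 0 = 3, so Ȟ^0 ≅ Z^3
Ȟ^1 = (11 − 5) − 6 = 0, so Ȟ^1 ≅ 0
Ȟ^2 = (6 − 1) − 5 = 0, so Ȟ^2 ≅ 0


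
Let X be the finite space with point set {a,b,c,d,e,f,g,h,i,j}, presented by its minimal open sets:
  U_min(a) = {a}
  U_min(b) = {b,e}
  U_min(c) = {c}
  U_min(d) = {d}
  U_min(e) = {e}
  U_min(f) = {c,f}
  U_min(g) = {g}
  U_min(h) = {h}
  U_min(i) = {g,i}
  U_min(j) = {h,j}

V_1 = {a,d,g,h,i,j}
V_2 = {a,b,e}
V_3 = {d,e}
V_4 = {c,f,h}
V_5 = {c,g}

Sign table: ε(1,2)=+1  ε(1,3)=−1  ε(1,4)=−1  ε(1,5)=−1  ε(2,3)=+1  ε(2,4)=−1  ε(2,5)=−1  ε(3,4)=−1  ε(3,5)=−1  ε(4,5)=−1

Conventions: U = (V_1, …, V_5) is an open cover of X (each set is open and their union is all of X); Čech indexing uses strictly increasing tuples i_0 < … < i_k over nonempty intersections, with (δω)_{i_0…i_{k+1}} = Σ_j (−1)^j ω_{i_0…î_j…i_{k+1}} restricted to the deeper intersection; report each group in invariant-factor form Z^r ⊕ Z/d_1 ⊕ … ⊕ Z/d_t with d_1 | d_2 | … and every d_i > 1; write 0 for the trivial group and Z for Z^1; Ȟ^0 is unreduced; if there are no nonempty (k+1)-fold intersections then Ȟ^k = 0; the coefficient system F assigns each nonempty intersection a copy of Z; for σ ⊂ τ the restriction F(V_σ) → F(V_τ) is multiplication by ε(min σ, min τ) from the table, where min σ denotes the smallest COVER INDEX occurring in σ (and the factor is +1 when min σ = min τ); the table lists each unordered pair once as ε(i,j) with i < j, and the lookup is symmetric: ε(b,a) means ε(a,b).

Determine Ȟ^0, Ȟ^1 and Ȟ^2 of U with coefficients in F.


nonempty intersections:
  V12={a} V13={d} V14={h} V15={g} V23={e} V45={c}
C dims 5,6; δ0: rk 5, SNF 1^4·2
Ȟ^0: (5−5)−0=0 ⇒ 0
Ȟ^1: (6−0)−5=1 plus torsion [2] ⇒ Z ⊕ Z/2
Ȟ^2: (0−0)−0=0 ⇒ 0

Ȟ^0 = 0; Ȟ^1 = Z ⊕ Z/2; Ȟ^2 = 0


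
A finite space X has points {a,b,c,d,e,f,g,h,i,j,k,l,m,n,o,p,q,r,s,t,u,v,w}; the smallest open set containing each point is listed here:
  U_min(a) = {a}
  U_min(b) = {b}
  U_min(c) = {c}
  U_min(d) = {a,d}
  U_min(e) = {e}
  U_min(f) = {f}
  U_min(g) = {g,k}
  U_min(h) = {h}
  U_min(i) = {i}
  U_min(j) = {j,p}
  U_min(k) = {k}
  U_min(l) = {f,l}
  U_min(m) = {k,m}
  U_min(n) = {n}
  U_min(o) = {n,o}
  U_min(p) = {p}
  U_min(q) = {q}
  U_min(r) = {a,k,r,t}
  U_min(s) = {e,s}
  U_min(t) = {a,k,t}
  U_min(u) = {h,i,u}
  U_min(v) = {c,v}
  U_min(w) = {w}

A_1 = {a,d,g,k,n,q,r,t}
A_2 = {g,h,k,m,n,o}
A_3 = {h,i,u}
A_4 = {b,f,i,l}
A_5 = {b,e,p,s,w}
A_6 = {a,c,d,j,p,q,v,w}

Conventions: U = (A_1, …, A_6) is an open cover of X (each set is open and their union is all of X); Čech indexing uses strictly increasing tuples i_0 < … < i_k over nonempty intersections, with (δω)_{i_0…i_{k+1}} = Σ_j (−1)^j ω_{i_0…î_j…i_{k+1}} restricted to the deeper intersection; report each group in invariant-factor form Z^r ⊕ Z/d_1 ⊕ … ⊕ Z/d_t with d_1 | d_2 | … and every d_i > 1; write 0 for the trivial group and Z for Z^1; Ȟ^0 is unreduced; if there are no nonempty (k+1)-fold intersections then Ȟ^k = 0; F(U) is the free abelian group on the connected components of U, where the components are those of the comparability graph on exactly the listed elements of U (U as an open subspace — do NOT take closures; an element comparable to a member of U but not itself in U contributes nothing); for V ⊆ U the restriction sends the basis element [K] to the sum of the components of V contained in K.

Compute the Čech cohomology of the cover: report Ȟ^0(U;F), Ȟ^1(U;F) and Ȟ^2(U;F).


Ȟ^0 = Z^10,  Ȟ^1 = 0,  Ȟ^2 = 0

nonempty intersections:
  A12={g,k,n} A16={a,d,q} A23={h} A34={i} A45={b} A56={p,w}
components per intersection:
  A1: {a,d,g,k,r,t} {n} {q}
  A2: {g,k,m} {h} {n,o}
  A3: {h,i,u}
  A4: {b} {f,l} {i}
  A5: {b} {e,s} {p} {w}
  A6: {a,d} {c,v} {j,p} {q} {w}
  A12: {g,k} {n}
  A16: {a,d} {q}
  A23: {h}
  A34: {i}
  A45: {b}
  A56: {p} {w}
C dims 19,9; δ0: rk 9, SNF 1^9
Ȟ^0: (19−9)−0=10 ⇒ Z^10
Ȟ^1: (9−0)−9=0 ⇒ 0
Ȟ^2: (0−0)−0=0 ⇒ 0


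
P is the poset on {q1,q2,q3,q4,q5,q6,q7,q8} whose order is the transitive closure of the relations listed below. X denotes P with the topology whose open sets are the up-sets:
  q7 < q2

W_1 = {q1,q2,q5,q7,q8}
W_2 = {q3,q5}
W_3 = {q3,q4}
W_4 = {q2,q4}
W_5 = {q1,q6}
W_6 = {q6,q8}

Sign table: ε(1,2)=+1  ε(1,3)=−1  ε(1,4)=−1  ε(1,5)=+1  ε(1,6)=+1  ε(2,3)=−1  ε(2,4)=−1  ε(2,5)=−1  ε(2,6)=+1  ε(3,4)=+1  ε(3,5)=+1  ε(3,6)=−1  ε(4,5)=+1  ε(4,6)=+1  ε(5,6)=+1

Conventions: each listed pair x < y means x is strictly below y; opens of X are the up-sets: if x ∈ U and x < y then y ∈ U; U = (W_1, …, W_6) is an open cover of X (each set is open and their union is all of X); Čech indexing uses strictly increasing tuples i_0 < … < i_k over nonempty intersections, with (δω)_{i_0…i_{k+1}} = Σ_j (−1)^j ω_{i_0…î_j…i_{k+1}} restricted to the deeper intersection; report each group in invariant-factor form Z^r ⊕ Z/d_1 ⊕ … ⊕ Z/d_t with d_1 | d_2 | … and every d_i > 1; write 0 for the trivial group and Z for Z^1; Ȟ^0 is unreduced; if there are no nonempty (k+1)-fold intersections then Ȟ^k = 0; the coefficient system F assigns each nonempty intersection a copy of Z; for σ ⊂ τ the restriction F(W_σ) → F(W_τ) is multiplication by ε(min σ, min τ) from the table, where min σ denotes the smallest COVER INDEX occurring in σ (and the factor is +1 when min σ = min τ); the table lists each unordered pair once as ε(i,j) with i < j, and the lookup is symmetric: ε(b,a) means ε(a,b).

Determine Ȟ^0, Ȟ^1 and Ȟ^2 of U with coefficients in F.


nerve simplices:
  W12={q5} W14={q2} W15={q1} W16={q8} W23={q3} W34={q4} W56={q6}
C dims 6,7; δ0: rk 5, SNF 1^5
degree 0: 6−5−0 = 1 → Ȟ^0 ≅ Z
degree 1: 7−0−5 = 2 → Ȟ^1 ≅ Z^2
degree 2: 0−0−0 = 0 → Ȟ^2 ≅ 0

Ȟ^0 = Z; Ȟ^1 = Z^2; Ȟ^2 = 0


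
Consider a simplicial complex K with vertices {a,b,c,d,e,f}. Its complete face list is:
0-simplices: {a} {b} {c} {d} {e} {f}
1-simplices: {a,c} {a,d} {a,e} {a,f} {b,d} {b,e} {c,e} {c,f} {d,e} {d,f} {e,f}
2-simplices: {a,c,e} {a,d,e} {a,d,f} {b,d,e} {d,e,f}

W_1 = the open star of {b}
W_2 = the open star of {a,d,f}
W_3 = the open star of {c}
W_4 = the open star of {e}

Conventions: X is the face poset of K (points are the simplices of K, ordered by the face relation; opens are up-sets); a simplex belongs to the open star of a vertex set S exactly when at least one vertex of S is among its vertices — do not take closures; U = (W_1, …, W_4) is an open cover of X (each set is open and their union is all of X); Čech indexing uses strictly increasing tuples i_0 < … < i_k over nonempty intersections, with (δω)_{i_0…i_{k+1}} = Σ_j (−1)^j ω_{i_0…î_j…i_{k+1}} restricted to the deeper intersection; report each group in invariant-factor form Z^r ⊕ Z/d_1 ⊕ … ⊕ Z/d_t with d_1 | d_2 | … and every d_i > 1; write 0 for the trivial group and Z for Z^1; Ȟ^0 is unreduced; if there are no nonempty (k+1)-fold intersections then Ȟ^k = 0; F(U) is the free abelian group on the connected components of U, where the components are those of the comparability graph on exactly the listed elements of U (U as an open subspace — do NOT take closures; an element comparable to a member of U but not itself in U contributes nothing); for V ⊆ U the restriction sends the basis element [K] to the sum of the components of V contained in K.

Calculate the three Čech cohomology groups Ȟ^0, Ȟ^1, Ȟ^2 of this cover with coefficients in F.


Ȟ^0(U;F) ≅ Z, Ȟ^1(U;F) ≅ Z and Ȟ^2(U;F) ≅ 0

nerve of the cover:
  W1={{b},{b,d},{b,e},{b,d,e}} W2={{a},{d},{f},{a,c},{a,d},{a,e},{a,f},{b,d},{c,f},{d,e},{d,f},{e,f},{a,c,e},{a,d,e},{a,d,f},{b,d,e},{d,e,f}} W3={{c},{a,c},{c,e},{c,f},{a,c,e}} W4={{e},{a,e},{b,e},{c,e},{d,e},{e,f},{a,c,e},{a,d,e},{b,d,e},{d,e,f}}
  W12={{b,d},{b,d,e}} W14={{b,e},{b,d,e}} W23={{a,c},{c,f},{a,c,e}} W24={{a,e},{d,e},{e,f},{a,c,e},{a,d,e},{b,d,e},{d,e,f}} W34={{c,e},{a,c,e}}
  W124={{b,d,e}} W234={{a,c,e}}
components per intersection:
  W1: {{b},{b,d},{b,e},{b,d,e}}
  W2: {{a},{d},{f},{a,c},{a,d},{a,e},{a,f},{b,d},{c,f},{d,e},{d,f},{e,f},{a,c,e},{a,d,e},{a,d,f},{b,d,e},{d,e,f}}
  W3: {{c},{a,c},{c,e},{c,f},{a,c,e}}
  W4: {{e},{a,e},{b,e},{c,e},{d,e},{e,f},{a,c,e},{a,d,e},{b,d,e},{d,e,f}}
  W12: {{b,d},{b,d,e}}
  W14: {{b,e},{b,d,e}}
  W23: {{a,c},{a,c,e}} {{c,f}}
  W24: {{a,e},{d,e},{e,f},{a,c,e},{a,d,e},{b,d,e},{d,e,f}}
  W34: {{c,e},{a,c,e}}
  W124: {{b,d,e}}
  W234: {{a,c,e}}
C dims 4,6,2; δ0: rk 3, SNF 1^3; δ1: rk 2, SNF 1^2
Ȟ^0 = (4 − 3) − 0 = 1, so Ȟ^0 ≅ Z
Ȟ^1 = (6 − 2) − 3 = 1, so Ȟ^1 ≅ Z
Ȟ^2 = (2 − 0) − 2 = 0, so Ȟ^2 ≅ 0


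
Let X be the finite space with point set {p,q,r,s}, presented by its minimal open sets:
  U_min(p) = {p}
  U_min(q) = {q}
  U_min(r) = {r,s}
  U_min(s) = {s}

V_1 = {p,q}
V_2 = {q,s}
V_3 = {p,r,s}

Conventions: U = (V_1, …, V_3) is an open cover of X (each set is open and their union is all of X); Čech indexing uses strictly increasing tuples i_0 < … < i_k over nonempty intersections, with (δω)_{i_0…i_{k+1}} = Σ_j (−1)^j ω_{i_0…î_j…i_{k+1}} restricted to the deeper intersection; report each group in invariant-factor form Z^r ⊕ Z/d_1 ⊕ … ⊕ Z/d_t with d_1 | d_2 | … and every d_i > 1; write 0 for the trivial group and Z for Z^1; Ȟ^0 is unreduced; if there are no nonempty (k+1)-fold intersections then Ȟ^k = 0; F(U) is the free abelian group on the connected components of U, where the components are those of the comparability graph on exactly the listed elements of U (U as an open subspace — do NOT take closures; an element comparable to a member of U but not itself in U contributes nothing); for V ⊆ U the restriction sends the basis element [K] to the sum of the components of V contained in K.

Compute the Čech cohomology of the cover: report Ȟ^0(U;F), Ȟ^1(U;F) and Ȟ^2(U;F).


Ȟ^0(U;F) ≅ Z^3, Ȟ^1(U;F) ≅ 0 and Ȟ^2(U;F) ≅ 0

nonempty overlaps:
  V12={q} V13={p} V23={s}
components per intersection:
  V1: {p} {q}
  V2: {q} {s}
  V3: {p} {r,s}
  V12: {q}
  V13: {p}
  V23: {s}
C dims 6,3; δ0: rk 3, SNF 1^3
degree 0: 6−3−0 = 3 → Ȟ^0 ≅ Z^3
degree 1: 3−0−3 = 0 → Ȟ^1 ≅ 0
degree 2: 0−0−0 = 0 → Ȟ^2 ≅ 0


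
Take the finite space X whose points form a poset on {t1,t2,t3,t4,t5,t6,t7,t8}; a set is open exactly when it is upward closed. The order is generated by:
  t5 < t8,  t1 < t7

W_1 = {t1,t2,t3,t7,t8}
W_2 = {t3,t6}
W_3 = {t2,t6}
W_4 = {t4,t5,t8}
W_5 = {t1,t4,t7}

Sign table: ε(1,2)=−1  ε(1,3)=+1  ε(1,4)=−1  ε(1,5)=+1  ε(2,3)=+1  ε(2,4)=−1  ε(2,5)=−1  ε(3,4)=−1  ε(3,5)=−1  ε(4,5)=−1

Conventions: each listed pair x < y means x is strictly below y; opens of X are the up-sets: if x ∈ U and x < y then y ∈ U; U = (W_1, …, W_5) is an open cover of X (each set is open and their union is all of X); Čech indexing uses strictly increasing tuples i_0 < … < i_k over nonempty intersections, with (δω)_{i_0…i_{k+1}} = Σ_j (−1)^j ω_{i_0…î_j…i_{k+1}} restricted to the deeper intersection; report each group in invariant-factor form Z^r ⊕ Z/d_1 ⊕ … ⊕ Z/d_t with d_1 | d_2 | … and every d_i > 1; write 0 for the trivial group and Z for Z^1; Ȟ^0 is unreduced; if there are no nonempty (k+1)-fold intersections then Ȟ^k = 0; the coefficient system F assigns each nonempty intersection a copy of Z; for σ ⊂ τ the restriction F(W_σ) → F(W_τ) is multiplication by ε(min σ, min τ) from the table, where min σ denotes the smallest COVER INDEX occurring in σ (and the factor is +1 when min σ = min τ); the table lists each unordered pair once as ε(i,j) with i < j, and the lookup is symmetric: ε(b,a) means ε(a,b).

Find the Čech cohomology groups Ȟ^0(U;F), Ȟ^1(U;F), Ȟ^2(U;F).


Ȟ^0 = 0, Ȟ^1 = Z ⊕ Z/2, Ȟ^2 = 0

nerve simplices:
  W12={t3} W13={t2} W14={t8} W15={t1,t7} W23={t6} W45={t4}
C dims 5,6; δ0: rk 5, SNF 1^4·2
degree 0: 5−5−0 = 0 → Ȟ^0 ≅ 0
degree 1: 6−0−5 = 1 plus torsion [2] → Ȟ^1 ≅ Z ⊕ Z/2
degree 2: 0−0−0 = 0 → Ȟ^2 ≅ 0


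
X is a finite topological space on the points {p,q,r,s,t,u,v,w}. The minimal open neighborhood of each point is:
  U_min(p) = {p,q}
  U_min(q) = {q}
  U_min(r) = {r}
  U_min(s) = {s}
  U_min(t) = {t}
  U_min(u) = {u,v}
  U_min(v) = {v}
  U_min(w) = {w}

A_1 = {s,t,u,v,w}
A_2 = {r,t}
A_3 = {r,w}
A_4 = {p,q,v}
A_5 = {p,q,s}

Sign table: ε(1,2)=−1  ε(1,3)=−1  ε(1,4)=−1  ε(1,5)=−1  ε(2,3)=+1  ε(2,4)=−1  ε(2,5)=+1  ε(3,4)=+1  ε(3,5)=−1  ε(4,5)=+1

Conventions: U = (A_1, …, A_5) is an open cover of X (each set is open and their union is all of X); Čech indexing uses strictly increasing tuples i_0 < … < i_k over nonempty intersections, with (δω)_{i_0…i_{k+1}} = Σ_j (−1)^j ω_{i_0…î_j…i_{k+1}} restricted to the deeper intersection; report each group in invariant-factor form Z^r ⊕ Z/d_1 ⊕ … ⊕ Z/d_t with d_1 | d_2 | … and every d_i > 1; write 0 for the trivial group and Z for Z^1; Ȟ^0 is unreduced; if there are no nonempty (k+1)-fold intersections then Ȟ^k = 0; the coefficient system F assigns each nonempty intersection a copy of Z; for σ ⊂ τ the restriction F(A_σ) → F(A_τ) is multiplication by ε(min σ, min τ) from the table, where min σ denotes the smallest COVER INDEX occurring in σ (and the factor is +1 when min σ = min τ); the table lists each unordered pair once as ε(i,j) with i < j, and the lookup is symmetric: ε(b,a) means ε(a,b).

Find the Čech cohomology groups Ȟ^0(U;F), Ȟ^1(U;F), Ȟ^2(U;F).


intersection data:
  A12={t} A13={w} A14={v} A15={s} A23={r} A45={p,q}
C dims 5,6; δ0: rk 4, SNF 1^4
Ȟ^0 = (5 − 4) − 0 = 1, so Ȟ^0 ≅ Z
Ȟ^1 = (6 − 0) − 4 = 2, so Ȟ^1 ≅ Z^2
Ȟ^2 = (0 − 0) − 0 = 0, so Ȟ^2 ≅ 0

Ȟ^0 = Z; Ȟ^1 = Z^2; Ȟ^2 = 0


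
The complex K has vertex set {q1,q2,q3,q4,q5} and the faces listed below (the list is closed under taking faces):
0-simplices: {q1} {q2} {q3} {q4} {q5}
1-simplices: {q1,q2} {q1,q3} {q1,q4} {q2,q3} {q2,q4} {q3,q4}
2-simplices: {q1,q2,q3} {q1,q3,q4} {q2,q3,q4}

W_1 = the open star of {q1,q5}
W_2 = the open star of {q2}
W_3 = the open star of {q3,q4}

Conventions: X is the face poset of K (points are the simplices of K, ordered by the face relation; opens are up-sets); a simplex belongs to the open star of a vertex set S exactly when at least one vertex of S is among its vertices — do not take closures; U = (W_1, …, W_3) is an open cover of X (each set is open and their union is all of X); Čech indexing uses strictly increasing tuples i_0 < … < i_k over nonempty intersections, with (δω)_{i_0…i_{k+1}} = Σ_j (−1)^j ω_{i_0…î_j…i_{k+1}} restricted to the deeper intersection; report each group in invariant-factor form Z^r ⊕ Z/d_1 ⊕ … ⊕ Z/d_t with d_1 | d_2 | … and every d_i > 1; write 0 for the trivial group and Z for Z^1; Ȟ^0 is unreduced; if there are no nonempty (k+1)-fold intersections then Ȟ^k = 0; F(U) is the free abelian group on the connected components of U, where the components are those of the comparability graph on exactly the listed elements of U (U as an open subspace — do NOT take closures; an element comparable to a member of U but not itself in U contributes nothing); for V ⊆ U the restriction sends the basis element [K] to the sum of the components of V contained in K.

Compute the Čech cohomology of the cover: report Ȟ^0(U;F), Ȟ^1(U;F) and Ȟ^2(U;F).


Ȟ^0 = Z^2,  Ȟ^1 = 0,  Ȟ^2 = 0

cover nerve:
  W1={{q1},{q5},{q1,q2},{q1,q3},{q1,q4},{q1,q2,q3},{q1,q3,q4}} W2={{q2},{q1,q2},{q2,q3},{q2,q4},{q1,q2,q3},{q2,q3,q4}} W3={{q3},{q4},{q1,q3},{q1,q4},{q2,q3},{q2,q4},{q3,q4},{q1,q2,q3},{q1,q3,q4},{q2,q3,q4}}
  W12={{q1,q2},{q1,q2,q3}} W13={{q1,q3},{q1,q4},{q1,q2,q3},{q1,q3,q4}} W23={{q2,q3},{q2,q4},{q1,q2,q3},{q2,q3,q4}}
  W123={{q1,q2,q3}}
components per intersection:
  W1: {{q1},{q1,q2},{q1,q3},{q1,q4},{q1,q2,q3},{q1,q3,q4}} {{q5}}
  W2: {{q2},{q1,q2},{q2,q3},{q2,q4},{q1,q2,q3},{q2,q3,q4}}
  W3: {{q3},{q4},{q1,q3},{q1,q4},{q2,q3},{q2,q4},{q3,q4},{q1,q2,q3},{q1,q3,q4},{q2,q3,q4}}
  W12: {{q1,q2},{q1,q2,q3}}
  W13: {{q1,q3},{q1,q4},{q1,q2,q3},{q1,q3,q4}}
  W23: {{q2,q3},{q2,q4},{q1,q2,q3},{q2,q3,q4}}
  W123: {{q1,q2,q3}}
C dims 4,3,1; δ0: rk 2, SNF 1^2; δ1: rk 1, SNF 1^1
Ȟ^0: (4−2)−0=2 ⇒ Z^2
Ȟ^1: (3−1)−2=0 ⇒ 0
Ȟ^2: (1−0)−1=0 ⇒ 0


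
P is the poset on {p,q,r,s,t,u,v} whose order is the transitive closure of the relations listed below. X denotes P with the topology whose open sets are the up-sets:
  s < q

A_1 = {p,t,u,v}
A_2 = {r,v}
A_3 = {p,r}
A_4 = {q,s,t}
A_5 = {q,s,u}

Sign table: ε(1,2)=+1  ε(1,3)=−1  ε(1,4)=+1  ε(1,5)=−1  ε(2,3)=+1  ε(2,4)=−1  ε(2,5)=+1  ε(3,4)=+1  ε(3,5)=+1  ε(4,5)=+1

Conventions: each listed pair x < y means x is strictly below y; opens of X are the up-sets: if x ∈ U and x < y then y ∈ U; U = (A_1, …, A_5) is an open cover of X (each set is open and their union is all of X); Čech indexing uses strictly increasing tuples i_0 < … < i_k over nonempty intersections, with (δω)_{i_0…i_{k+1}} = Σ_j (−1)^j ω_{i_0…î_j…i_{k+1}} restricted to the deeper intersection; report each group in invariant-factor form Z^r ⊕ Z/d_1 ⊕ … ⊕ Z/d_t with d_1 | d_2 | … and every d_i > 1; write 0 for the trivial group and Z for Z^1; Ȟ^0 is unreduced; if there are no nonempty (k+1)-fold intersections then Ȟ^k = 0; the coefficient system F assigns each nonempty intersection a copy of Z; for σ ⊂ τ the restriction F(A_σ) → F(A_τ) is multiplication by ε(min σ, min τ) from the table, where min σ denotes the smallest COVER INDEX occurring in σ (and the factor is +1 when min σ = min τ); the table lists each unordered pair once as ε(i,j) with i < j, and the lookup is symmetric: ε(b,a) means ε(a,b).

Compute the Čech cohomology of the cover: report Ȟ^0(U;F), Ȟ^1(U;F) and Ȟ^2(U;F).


nerve of the cover:
  A12={v} A13={p} A14={t} A15={u} A23={r} A45={q,s}
C dims 5,6; δ0: rk 5, SNF 1^4·2
Ȟ^0 = (5 − 5) − 0 = 0, so Ȟ^0 ≅ 0
Ȟ^1 = (6 − 0) − 5 = 1 plus torsion [2], so Ȟ^1 ≅ Z ⊕ Z/2
Ȟ^2 = (0 − 0) − 0 = 0, so Ȟ^2 ≅ 0

Ȟ^0 ≅ 0, Ȟ^1 ≅ Z ⊕ Z/2 and Ȟ^2 ≅ 0


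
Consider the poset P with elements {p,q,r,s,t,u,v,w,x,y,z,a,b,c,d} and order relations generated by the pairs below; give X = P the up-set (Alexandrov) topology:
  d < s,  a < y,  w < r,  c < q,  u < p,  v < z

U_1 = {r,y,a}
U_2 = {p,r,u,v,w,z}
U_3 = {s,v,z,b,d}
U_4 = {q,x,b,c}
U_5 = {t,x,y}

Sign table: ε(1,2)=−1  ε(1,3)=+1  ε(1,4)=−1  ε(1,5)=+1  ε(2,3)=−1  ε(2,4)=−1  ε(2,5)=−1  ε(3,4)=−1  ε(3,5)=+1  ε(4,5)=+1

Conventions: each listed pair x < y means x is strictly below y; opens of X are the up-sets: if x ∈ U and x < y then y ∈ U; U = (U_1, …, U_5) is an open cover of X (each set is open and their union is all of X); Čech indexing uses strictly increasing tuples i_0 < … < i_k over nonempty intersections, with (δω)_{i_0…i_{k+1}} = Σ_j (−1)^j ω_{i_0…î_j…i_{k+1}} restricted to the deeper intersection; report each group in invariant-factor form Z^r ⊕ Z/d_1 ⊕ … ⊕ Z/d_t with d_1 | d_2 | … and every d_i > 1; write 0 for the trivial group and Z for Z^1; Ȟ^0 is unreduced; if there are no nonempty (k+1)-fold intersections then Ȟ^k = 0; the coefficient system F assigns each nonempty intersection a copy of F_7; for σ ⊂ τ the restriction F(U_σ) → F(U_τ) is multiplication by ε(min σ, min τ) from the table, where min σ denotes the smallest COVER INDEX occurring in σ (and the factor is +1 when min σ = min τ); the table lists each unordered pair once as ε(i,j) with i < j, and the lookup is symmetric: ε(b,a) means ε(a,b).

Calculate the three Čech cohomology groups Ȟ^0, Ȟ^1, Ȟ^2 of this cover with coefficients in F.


nonempty overlaps:
  U12={r} U15={y} U23={v,z} U34={b} U45={x}
C dims 5,5; δ0: rk_F7 5
degree 0: 5−5−0 = 0 → Ȟ^0 ≅ 0
degree 1: 5−0−5 = 0 → Ȟ^1 ≅ 0
degree 2: 0−0−0 = 0 → Ȟ^2 ≅ 0

Ȟ^0(U;F) ≅ 0; Ȟ^1(U;F) ≅ 0; Ȟ^2(U;F) ≅ 0
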